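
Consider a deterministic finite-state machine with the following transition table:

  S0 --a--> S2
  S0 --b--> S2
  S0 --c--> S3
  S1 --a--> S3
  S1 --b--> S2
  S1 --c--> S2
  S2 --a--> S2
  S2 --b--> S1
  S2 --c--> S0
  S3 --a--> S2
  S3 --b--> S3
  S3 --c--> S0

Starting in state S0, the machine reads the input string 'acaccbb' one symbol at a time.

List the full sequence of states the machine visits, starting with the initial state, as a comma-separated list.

Answer: S0, S2, S0, S2, S0, S3, S3, S3

Derivation:
Start: S0
  read 'a': S0 --a--> S2
  read 'c': S2 --c--> S0
  read 'a': S0 --a--> S2
  read 'c': S2 --c--> S0
  read 'c': S0 --c--> S3
  read 'b': S3 --b--> S3
  read 'b': S3 --b--> S3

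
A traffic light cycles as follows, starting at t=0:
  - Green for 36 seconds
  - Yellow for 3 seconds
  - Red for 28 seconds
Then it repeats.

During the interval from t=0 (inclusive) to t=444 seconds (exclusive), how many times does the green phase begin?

Cycle = 36+3+28 = 67s
green phase starts at t = k*67 + 0 for k=0,1,2,...
Need k*67+0 < 444 → k < 6.627
k ∈ {0, ..., 6} → 7 starts

Answer: 7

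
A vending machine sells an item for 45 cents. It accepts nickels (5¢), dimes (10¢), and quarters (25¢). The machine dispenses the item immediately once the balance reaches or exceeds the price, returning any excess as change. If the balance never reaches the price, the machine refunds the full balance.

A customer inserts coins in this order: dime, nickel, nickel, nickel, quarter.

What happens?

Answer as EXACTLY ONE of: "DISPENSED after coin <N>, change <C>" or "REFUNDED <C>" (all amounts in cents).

Price: 45¢
Coin 1 (dime, 10¢): balance = 10¢
Coin 2 (nickel, 5¢): balance = 15¢
Coin 3 (nickel, 5¢): balance = 20¢
Coin 4 (nickel, 5¢): balance = 25¢
Coin 5 (quarter, 25¢): balance = 50¢
  → balance >= price → DISPENSE, change = 50 - 45 = 5¢

Answer: DISPENSED after coin 5, change 5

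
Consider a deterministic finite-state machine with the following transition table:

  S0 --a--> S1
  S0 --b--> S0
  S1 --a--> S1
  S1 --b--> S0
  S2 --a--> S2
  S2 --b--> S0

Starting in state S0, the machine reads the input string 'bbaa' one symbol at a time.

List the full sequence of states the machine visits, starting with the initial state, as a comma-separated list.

Start: S0
  read 'b': S0 --b--> S0
  read 'b': S0 --b--> S0
  read 'a': S0 --a--> S1
  read 'a': S1 --a--> S1

Answer: S0, S0, S0, S1, S1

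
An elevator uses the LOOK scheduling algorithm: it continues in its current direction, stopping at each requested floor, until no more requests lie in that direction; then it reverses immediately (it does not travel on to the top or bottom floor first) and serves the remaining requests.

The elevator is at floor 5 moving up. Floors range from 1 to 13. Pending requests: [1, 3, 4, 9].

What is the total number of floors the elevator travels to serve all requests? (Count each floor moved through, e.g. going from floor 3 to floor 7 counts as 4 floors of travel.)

Start at floor 5 moving up, LOOK stop order: [9, 4, 3, 1]
  5 → 9: |9-5| = 4, total = 4
  9 → 4: |4-9| = 5, total = 9
  4 → 3: |3-4| = 1, total = 10
  3 → 1: |1-3| = 2, total = 12

Answer: 12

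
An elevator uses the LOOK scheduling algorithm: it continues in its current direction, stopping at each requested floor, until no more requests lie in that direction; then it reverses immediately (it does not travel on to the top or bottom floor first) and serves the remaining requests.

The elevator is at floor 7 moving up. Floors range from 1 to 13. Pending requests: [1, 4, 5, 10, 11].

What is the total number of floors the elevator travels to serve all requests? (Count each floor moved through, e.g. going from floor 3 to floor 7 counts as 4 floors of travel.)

Start at floor 7 moving up, LOOK stop order: [10, 11, 5, 4, 1]
  7 → 10: |10-7| = 3, total = 3
  10 → 11: |11-10| = 1, total = 4
  11 → 5: |5-11| = 6, total = 10
  5 → 4: |4-5| = 1, total = 11
  4 → 1: |1-4| = 3, total = 14

Answer: 14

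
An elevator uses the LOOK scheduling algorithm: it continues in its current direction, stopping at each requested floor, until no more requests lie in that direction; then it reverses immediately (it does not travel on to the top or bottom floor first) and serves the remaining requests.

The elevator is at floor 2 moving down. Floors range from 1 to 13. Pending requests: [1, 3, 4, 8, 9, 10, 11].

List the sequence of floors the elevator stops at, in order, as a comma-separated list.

Answer: 1, 3, 4, 8, 9, 10, 11

Derivation:
Current: 2, moving DOWN
Serve below first (descending): [1]
Then reverse, serve above (ascending): [3, 4, 8, 9, 10, 11]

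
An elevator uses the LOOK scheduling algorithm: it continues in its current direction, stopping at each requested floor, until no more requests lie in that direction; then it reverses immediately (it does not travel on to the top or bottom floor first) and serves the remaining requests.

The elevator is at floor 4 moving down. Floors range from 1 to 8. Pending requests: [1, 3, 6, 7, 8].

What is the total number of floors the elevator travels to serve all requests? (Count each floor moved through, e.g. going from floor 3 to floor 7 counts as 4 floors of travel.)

Start at floor 4 moving down, LOOK stop order: [3, 1, 6, 7, 8]
  4 → 3: |3-4| = 1, total = 1
  3 → 1: |1-3| = 2, total = 3
  1 → 6: |6-1| = 5, total = 8
  6 → 7: |7-6| = 1, total = 9
  7 → 8: |8-7| = 1, total = 10

Answer: 10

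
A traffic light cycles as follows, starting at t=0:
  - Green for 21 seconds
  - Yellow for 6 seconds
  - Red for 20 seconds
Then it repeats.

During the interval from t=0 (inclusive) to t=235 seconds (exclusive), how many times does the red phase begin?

Cycle = 21+6+20 = 47s
red phase starts at t = k*47 + 27 for k=0,1,2,...
Need k*47+27 < 235 → k < 4.426
k ∈ {0, ..., 4} → 5 starts

Answer: 5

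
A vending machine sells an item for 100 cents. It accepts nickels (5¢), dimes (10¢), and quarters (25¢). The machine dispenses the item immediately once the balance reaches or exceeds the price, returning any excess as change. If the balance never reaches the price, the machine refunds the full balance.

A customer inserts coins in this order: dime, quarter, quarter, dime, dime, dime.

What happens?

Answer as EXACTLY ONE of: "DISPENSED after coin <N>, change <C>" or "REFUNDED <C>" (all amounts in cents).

Answer: REFUNDED 90

Derivation:
Price: 100¢
Coin 1 (dime, 10¢): balance = 10¢
Coin 2 (quarter, 25¢): balance = 35¢
Coin 3 (quarter, 25¢): balance = 60¢
Coin 4 (dime, 10¢): balance = 70¢
Coin 5 (dime, 10¢): balance = 80¢
Coin 6 (dime, 10¢): balance = 90¢
All coins inserted, balance 90¢ < price 100¢ → REFUND 90¢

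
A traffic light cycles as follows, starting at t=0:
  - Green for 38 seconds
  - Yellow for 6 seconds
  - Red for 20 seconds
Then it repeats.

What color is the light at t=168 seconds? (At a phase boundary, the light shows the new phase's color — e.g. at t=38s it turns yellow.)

Cycle length = 38 + 6 + 20 = 64s
t = 168, phase_t = 168 mod 64 = 40
38 <= 40 < 44 (yellow end) → YELLOW

Answer: yellow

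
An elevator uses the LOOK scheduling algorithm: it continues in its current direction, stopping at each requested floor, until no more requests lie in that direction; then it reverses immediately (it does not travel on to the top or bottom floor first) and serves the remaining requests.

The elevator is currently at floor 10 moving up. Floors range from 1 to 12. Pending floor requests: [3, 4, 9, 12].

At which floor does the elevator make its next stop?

Answer: 12

Derivation:
Current floor: 10, direction: up
Requests above: [12]
Requests below: [3, 4, 9]
Moving up and requests lie above → nearest above is min([12]) = 12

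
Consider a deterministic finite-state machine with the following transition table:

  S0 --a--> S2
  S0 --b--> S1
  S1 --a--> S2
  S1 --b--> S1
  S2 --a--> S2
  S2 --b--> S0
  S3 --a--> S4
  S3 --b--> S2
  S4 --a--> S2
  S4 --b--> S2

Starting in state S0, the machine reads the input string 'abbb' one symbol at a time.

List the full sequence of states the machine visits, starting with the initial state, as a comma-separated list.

Start: S0
  read 'a': S0 --a--> S2
  read 'b': S2 --b--> S0
  read 'b': S0 --b--> S1
  read 'b': S1 --b--> S1

Answer: S0, S2, S0, S1, S1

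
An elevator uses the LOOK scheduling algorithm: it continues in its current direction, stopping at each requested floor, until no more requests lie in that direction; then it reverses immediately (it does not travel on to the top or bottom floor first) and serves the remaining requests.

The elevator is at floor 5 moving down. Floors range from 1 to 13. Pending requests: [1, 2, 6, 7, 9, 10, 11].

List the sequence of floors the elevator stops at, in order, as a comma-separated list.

Answer: 2, 1, 6, 7, 9, 10, 11

Derivation:
Current: 5, moving DOWN
Serve below first (descending): [2, 1]
Then reverse, serve above (ascending): [6, 7, 9, 10, 11]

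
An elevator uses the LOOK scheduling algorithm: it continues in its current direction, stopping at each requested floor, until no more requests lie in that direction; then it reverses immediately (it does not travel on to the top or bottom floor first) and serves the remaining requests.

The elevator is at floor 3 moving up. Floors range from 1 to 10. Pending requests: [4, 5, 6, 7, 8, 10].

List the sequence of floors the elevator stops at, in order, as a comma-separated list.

Current: 3, moving UP
Serve above first (ascending): [4, 5, 6, 7, 8, 10]
Then reverse, serve below (descending): []

Answer: 4, 5, 6, 7, 8, 10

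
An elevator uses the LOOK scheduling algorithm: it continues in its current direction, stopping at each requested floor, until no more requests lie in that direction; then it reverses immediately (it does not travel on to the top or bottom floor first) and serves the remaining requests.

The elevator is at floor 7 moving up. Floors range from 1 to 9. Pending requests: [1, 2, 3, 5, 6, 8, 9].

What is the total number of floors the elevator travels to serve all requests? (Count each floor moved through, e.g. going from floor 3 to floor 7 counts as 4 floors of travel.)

Answer: 10

Derivation:
Start at floor 7 moving up, LOOK stop order: [8, 9, 6, 5, 3, 2, 1]
  7 → 8: |8-7| = 1, total = 1
  8 → 9: |9-8| = 1, total = 2
  9 → 6: |6-9| = 3, total = 5
  6 → 5: |5-6| = 1, total = 6
  5 → 3: |3-5| = 2, total = 8
  3 → 2: |2-3| = 1, total = 9
  2 → 1: |1-2| = 1, total = 10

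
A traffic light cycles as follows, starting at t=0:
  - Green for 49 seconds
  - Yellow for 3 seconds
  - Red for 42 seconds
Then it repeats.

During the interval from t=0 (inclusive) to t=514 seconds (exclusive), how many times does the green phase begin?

Answer: 6

Derivation:
Cycle = 49+3+42 = 94s
green phase starts at t = k*94 + 0 for k=0,1,2,...
Need k*94+0 < 514 → k < 5.468
k ∈ {0, ..., 5} → 6 starts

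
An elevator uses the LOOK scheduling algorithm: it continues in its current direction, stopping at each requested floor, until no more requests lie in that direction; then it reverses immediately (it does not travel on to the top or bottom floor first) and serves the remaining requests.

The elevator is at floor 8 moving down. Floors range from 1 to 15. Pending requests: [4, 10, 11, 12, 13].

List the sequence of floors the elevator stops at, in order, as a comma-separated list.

Answer: 4, 10, 11, 12, 13

Derivation:
Current: 8, moving DOWN
Serve below first (descending): [4]
Then reverse, serve above (ascending): [10, 11, 12, 13]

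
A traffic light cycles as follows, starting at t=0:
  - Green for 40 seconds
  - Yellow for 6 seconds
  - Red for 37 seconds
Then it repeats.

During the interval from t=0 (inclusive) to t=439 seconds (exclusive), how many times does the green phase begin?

Answer: 6

Derivation:
Cycle = 40+6+37 = 83s
green phase starts at t = k*83 + 0 for k=0,1,2,...
Need k*83+0 < 439 → k < 5.289
k ∈ {0, ..., 5} → 6 starts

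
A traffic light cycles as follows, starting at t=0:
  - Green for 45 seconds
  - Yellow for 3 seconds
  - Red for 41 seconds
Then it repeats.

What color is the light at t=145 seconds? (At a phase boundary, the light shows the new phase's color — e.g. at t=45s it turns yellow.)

Cycle length = 45 + 3 + 41 = 89s
t = 145, phase_t = 145 mod 89 = 56
56 >= 48 → RED

Answer: red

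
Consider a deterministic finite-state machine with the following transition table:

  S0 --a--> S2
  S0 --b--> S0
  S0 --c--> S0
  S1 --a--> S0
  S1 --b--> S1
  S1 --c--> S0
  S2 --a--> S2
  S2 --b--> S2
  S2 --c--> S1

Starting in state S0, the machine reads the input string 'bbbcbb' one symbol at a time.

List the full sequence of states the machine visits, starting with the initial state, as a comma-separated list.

Start: S0
  read 'b': S0 --b--> S0
  read 'b': S0 --b--> S0
  read 'b': S0 --b--> S0
  read 'c': S0 --c--> S0
  read 'b': S0 --b--> S0
  read 'b': S0 --b--> S0

Answer: S0, S0, S0, S0, S0, S0, S0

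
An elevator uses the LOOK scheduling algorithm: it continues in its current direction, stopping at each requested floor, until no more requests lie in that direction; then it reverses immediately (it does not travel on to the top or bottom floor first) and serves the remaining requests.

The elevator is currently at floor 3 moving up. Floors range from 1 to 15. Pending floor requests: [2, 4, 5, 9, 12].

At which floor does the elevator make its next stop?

Current floor: 3, direction: up
Requests above: [4, 5, 9, 12]
Requests below: [2]
Moving up and requests lie above → nearest above is min([4, 5, 9, 12]) = 4

Answer: 4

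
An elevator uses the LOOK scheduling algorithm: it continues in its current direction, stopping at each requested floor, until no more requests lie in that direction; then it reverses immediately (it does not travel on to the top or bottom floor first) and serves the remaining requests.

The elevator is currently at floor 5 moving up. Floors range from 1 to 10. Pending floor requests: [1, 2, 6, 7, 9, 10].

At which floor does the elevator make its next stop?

Answer: 6

Derivation:
Current floor: 5, direction: up
Requests above: [6, 7, 9, 10]
Requests below: [1, 2]
Moving up and requests lie above → nearest above is min([6, 7, 9, 10]) = 6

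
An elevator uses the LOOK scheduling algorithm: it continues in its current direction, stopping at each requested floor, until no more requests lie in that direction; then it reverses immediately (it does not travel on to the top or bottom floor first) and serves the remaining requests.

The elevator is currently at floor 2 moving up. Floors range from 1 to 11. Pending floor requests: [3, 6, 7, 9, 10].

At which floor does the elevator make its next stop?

Current floor: 2, direction: up
Requests above: [3, 6, 7, 9, 10]
Requests below: []
Moving up and requests lie above → nearest above is min([3, 6, 7, 9, 10]) = 3

Answer: 3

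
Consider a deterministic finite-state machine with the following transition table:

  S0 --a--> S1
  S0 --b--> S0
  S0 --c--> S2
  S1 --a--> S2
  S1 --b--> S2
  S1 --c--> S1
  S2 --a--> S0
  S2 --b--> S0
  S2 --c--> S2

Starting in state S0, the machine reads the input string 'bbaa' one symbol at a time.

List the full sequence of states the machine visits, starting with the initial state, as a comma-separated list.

Answer: S0, S0, S0, S1, S2

Derivation:
Start: S0
  read 'b': S0 --b--> S0
  read 'b': S0 --b--> S0
  read 'a': S0 --a--> S1
  read 'a': S1 --a--> S2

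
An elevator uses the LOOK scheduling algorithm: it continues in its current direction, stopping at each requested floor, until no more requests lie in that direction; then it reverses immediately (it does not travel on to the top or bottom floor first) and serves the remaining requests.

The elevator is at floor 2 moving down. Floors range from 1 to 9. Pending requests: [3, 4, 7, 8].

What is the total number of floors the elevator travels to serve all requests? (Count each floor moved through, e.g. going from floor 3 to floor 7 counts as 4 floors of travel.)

Answer: 6

Derivation:
Start at floor 2 moving down, LOOK stop order: [3, 4, 7, 8]
  2 → 3: |3-2| = 1, total = 1
  3 → 4: |4-3| = 1, total = 2
  4 → 7: |7-4| = 3, total = 5
  7 → 8: |8-7| = 1, total = 6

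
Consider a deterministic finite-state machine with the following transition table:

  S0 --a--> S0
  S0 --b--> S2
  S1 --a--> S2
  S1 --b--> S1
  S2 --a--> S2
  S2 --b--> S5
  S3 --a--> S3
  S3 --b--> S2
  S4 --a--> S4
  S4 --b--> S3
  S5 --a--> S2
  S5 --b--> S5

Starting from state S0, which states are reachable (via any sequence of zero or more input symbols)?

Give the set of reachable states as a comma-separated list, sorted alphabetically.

Answer: S0, S2, S5

Derivation:
BFS from S0:
  visit S0: S0--a-->S0 (seen), S0--b-->S2 (new)
  visit S2: S2--a-->S2 (seen), S2--b-->S5 (new)
  visit S5: S5--a-->S2 (seen), S5--b-->S5 (seen)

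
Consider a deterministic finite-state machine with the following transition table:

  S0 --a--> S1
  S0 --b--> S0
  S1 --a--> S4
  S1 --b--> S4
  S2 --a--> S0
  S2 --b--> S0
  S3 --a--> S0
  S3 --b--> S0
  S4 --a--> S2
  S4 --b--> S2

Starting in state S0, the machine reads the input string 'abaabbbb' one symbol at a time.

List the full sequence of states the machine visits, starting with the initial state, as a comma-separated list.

Answer: S0, S1, S4, S2, S0, S0, S0, S0, S0

Derivation:
Start: S0
  read 'a': S0 --a--> S1
  read 'b': S1 --b--> S4
  read 'a': S4 --a--> S2
  read 'a': S2 --a--> S0
  read 'b': S0 --b--> S0
  read 'b': S0 --b--> S0
  read 'b': S0 --b--> S0
  read 'b': S0 --b--> S0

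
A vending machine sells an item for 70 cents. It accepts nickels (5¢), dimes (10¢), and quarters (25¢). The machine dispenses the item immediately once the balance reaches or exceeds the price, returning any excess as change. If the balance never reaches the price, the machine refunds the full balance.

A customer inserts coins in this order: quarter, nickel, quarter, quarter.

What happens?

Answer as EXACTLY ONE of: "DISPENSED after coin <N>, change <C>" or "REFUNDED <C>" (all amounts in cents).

Price: 70¢
Coin 1 (quarter, 25¢): balance = 25¢
Coin 2 (nickel, 5¢): balance = 30¢
Coin 3 (quarter, 25¢): balance = 55¢
Coin 4 (quarter, 25¢): balance = 80¢
  → balance >= price → DISPENSE, change = 80 - 70 = 10¢

Answer: DISPENSED after coin 4, change 10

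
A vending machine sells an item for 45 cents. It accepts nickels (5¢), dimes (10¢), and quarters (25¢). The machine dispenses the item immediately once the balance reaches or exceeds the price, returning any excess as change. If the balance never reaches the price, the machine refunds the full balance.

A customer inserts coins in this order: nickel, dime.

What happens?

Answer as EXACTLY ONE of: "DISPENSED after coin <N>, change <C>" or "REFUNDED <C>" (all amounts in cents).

Price: 45¢
Coin 1 (nickel, 5¢): balance = 5¢
Coin 2 (dime, 10¢): balance = 15¢
All coins inserted, balance 15¢ < price 45¢ → REFUND 15¢

Answer: REFUNDED 15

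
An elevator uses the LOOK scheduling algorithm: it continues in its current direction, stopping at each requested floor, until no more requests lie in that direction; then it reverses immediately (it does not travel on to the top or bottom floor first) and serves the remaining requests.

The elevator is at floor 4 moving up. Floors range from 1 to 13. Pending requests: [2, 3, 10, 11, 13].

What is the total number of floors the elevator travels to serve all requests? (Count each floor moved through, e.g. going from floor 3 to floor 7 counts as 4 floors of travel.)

Answer: 20

Derivation:
Start at floor 4 moving up, LOOK stop order: [10, 11, 13, 3, 2]
  4 → 10: |10-4| = 6, total = 6
  10 → 11: |11-10| = 1, total = 7
  11 → 13: |13-11| = 2, total = 9
  13 → 3: |3-13| = 10, total = 19
  3 → 2: |2-3| = 1, total = 20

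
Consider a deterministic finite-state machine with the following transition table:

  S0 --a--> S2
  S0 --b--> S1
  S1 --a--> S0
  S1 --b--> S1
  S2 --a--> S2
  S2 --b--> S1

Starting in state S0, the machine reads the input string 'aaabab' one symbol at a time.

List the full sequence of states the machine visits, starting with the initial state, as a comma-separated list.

Answer: S0, S2, S2, S2, S1, S0, S1

Derivation:
Start: S0
  read 'a': S0 --a--> S2
  read 'a': S2 --a--> S2
  read 'a': S2 --a--> S2
  read 'b': S2 --b--> S1
  read 'a': S1 --a--> S0
  read 'b': S0 --b--> S1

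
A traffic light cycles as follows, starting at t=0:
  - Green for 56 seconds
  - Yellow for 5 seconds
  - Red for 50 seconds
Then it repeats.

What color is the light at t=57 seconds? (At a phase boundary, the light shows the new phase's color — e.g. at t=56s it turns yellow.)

Answer: yellow

Derivation:
Cycle length = 56 + 5 + 50 = 111s
t = 57, phase_t = 57 mod 111 = 57
56 <= 57 < 61 (yellow end) → YELLOW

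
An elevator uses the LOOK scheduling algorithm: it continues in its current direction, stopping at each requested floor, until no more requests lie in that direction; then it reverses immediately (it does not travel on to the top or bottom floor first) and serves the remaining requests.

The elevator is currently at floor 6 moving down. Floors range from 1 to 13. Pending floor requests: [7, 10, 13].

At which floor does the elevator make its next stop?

Answer: 7

Derivation:
Current floor: 6, direction: down
Requests above: [7, 10, 13]
Requests below: []
Moving down but no requests below → reverse; nearest above is min([7, 10, 13]) = 7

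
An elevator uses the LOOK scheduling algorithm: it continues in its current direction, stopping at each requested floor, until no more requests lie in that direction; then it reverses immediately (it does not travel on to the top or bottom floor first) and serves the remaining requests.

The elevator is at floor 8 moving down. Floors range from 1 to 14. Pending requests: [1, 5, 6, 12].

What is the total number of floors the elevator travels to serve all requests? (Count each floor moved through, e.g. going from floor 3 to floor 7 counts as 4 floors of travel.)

Start at floor 8 moving down, LOOK stop order: [6, 5, 1, 12]
  8 → 6: |6-8| = 2, total = 2
  6 → 5: |5-6| = 1, total = 3
  5 → 1: |1-5| = 4, total = 7
  1 → 12: |12-1| = 11, total = 18

Answer: 18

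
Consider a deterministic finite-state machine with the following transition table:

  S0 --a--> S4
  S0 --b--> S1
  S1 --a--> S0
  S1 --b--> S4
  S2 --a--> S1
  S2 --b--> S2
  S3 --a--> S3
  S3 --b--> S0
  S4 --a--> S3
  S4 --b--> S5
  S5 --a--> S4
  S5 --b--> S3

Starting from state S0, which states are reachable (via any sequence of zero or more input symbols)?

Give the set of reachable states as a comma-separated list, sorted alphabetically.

Answer: S0, S1, S3, S4, S5

Derivation:
BFS from S0:
  visit S0: S0--a-->S4 (new), S0--b-->S1 (new)
  visit S4: S4--a-->S3 (new), S4--b-->S5 (new)
  visit S1: S1--a-->S0 (seen), S1--b-->S4 (seen)
  visit S3: S3--a-->S3 (seen), S3--b-->S0 (seen)
  visit S5: S5--a-->S4 (seen), S5--b-->S3 (seen)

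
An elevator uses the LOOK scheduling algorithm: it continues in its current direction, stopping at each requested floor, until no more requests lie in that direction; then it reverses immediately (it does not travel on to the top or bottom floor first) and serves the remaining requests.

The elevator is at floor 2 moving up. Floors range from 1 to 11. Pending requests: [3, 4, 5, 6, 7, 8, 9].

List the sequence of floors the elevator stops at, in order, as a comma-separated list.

Current: 2, moving UP
Serve above first (ascending): [3, 4, 5, 6, 7, 8, 9]
Then reverse, serve below (descending): []

Answer: 3, 4, 5, 6, 7, 8, 9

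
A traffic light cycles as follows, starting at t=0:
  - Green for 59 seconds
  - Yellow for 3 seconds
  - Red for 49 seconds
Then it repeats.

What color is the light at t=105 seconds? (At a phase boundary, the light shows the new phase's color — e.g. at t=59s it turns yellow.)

Answer: red

Derivation:
Cycle length = 59 + 3 + 49 = 111s
t = 105, phase_t = 105 mod 111 = 105
105 >= 62 → RED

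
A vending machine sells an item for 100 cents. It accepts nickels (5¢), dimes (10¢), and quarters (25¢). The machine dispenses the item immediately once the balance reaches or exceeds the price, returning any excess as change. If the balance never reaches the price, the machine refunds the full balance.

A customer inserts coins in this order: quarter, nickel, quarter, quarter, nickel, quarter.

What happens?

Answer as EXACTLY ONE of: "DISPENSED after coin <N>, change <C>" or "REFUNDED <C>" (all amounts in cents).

Price: 100¢
Coin 1 (quarter, 25¢): balance = 25¢
Coin 2 (nickel, 5¢): balance = 30¢
Coin 3 (quarter, 25¢): balance = 55¢
Coin 4 (quarter, 25¢): balance = 80¢
Coin 5 (nickel, 5¢): balance = 85¢
Coin 6 (quarter, 25¢): balance = 110¢
  → balance >= price → DISPENSE, change = 110 - 100 = 10¢

Answer: DISPENSED after coin 6, change 10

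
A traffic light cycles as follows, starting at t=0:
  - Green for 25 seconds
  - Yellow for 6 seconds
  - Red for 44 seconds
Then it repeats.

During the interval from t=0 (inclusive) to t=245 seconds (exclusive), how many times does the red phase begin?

Cycle = 25+6+44 = 75s
red phase starts at t = k*75 + 31 for k=0,1,2,...
Need k*75+31 < 245 → k < 2.853
k ∈ {0, ..., 2} → 3 starts

Answer: 3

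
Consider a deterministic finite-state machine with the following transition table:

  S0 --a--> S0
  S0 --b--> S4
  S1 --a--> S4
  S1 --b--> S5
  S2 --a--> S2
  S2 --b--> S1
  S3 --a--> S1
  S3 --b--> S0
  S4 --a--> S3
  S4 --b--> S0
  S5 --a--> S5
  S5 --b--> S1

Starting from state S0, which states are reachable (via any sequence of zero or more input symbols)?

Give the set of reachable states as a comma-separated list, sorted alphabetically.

BFS from S0:
  visit S0: S0--a-->S0 (seen), S0--b-->S4 (new)
  visit S4: S4--a-->S3 (new), S4--b-->S0 (seen)
  visit S3: S3--a-->S1 (new), S3--b-->S0 (seen)
  visit S1: S1--a-->S4 (seen), S1--b-->S5 (new)
  visit S5: S5--a-->S5 (seen), S5--b-->S1 (seen)

Answer: S0, S1, S3, S4, S5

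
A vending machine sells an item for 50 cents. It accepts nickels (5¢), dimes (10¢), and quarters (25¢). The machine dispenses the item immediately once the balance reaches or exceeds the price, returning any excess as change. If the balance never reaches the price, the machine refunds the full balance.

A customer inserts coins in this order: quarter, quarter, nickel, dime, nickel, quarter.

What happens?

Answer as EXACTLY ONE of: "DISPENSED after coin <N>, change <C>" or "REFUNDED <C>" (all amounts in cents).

Price: 50¢
Coin 1 (quarter, 25¢): balance = 25¢
Coin 2 (quarter, 25¢): balance = 50¢
  → balance >= price → DISPENSE, change = 50 - 50 = 0¢

Answer: DISPENSED after coin 2, change 0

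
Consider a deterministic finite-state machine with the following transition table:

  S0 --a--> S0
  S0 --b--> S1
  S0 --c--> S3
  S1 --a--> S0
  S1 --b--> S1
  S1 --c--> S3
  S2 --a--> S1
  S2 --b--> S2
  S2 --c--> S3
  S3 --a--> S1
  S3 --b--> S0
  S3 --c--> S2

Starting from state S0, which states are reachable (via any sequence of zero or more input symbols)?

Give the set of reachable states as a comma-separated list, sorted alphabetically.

BFS from S0:
  visit S0: S0--a-->S0 (seen), S0--b-->S1 (new), S0--c-->S3 (new)
  visit S1: S1--a-->S0 (seen), S1--b-->S1 (seen), S1--c-->S3 (seen)
  visit S3: S3--a-->S1 (seen), S3--b-->S0 (seen), S3--c-->S2 (new)
  visit S2: S2--a-->S1 (seen), S2--b-->S2 (seen), S2--c-->S3 (seen)

Answer: S0, S1, S2, S3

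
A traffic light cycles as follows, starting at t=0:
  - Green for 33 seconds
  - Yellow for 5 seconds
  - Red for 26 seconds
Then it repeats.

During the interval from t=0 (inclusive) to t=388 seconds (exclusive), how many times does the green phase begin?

Answer: 7

Derivation:
Cycle = 33+5+26 = 64s
green phase starts at t = k*64 + 0 for k=0,1,2,...
Need k*64+0 < 388 → k < 6.062
k ∈ {0, ..., 6} → 7 starts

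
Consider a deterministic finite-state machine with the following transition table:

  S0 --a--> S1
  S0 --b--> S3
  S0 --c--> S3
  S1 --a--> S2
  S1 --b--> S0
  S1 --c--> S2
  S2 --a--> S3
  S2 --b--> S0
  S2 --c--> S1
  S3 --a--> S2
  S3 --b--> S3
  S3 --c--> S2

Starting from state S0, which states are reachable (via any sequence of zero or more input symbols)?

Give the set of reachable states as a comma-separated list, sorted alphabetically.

Answer: S0, S1, S2, S3

Derivation:
BFS from S0:
  visit S0: S0--a-->S1 (new), S0--b-->S3 (new), S0--c-->S3 (seen)
  visit S1: S1--a-->S2 (new), S1--b-->S0 (seen), S1--c-->S2 (seen)
  visit S3: S3--a-->S2 (seen), S3--b-->S3 (seen), S3--c-->S2 (seen)
  visit S2: S2--a-->S3 (seen), S2--b-->S0 (seen), S2--c-->S1 (seen)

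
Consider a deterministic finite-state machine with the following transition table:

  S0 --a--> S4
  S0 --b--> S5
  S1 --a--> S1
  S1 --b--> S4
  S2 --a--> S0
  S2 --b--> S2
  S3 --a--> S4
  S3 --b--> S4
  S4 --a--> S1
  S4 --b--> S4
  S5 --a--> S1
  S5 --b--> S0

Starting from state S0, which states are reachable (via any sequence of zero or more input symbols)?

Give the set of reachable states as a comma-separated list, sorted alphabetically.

Answer: S0, S1, S4, S5

Derivation:
BFS from S0:
  visit S0: S0--a-->S4 (new), S0--b-->S5 (new)
  visit S4: S4--a-->S1 (new), S4--b-->S4 (seen)
  visit S5: S5--a-->S1 (seen), S5--b-->S0 (seen)
  visit S1: S1--a-->S1 (seen), S1--b-->S4 (seen)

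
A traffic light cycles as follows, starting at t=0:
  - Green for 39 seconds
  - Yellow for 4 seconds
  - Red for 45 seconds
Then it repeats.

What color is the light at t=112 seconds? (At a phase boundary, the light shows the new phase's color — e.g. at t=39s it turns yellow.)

Answer: green

Derivation:
Cycle length = 39 + 4 + 45 = 88s
t = 112, phase_t = 112 mod 88 = 24
24 < 39 (green end) → GREEN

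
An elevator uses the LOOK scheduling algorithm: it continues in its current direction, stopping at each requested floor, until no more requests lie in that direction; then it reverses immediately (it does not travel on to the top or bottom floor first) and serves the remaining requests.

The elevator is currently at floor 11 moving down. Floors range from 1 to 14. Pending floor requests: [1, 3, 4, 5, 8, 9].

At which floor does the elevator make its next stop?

Current floor: 11, direction: down
Requests above: []
Requests below: [1, 3, 4, 5, 8, 9]
Moving down and requests lie below → nearest below is max([1, 3, 4, 5, 8, 9]) = 9

Answer: 9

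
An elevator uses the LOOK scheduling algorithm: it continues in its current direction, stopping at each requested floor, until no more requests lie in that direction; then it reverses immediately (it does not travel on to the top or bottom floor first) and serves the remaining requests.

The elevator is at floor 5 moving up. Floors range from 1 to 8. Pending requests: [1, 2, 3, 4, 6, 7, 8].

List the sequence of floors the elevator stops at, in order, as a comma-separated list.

Answer: 6, 7, 8, 4, 3, 2, 1

Derivation:
Current: 5, moving UP
Serve above first (ascending): [6, 7, 8]
Then reverse, serve below (descending): [4, 3, 2, 1]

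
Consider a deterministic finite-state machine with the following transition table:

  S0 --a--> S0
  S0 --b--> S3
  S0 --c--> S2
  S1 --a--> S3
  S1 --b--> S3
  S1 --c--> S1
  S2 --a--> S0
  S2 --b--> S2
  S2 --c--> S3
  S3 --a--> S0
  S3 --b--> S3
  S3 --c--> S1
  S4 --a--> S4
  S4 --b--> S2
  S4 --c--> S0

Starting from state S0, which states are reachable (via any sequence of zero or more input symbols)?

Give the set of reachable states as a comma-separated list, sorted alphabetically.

BFS from S0:
  visit S0: S0--a-->S0 (seen), S0--b-->S3 (new), S0--c-->S2 (new)
  visit S3: S3--a-->S0 (seen), S3--b-->S3 (seen), S3--c-->S1 (new)
  visit S2: S2--a-->S0 (seen), S2--b-->S2 (seen), S2--c-->S3 (seen)
  visit S1: S1--a-->S3 (seen), S1--b-->S3 (seen), S1--c-->S1 (seen)

Answer: S0, S1, S2, S3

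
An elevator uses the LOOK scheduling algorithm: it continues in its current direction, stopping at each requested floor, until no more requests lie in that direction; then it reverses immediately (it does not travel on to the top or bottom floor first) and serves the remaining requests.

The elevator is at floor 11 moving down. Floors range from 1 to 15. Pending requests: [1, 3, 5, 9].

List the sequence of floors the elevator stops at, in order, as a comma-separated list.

Current: 11, moving DOWN
Serve below first (descending): [9, 5, 3, 1]
Then reverse, serve above (ascending): []

Answer: 9, 5, 3, 1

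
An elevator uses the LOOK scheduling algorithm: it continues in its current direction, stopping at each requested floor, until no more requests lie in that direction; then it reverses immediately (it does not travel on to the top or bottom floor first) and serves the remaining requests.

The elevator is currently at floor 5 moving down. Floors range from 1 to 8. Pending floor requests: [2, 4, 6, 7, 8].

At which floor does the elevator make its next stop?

Current floor: 5, direction: down
Requests above: [6, 7, 8]
Requests below: [2, 4]
Moving down and requests lie below → nearest below is max([2, 4]) = 4

Answer: 4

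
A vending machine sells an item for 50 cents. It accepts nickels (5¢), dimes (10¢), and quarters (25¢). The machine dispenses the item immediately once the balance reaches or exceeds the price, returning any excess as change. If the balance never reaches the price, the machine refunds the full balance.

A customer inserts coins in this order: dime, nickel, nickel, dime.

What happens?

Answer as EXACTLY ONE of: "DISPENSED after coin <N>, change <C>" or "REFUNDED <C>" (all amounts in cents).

Price: 50¢
Coin 1 (dime, 10¢): balance = 10¢
Coin 2 (nickel, 5¢): balance = 15¢
Coin 3 (nickel, 5¢): balance = 20¢
Coin 4 (dime, 10¢): balance = 30¢
All coins inserted, balance 30¢ < price 50¢ → REFUND 30¢

Answer: REFUNDED 30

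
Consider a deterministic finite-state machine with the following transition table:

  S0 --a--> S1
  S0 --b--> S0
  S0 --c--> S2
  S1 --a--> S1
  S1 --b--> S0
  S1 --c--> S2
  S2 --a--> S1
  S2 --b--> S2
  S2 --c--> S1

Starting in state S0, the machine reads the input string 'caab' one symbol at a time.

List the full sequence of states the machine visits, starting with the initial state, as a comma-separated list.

Start: S0
  read 'c': S0 --c--> S2
  read 'a': S2 --a--> S1
  read 'a': S1 --a--> S1
  read 'b': S1 --b--> S0

Answer: S0, S2, S1, S1, S0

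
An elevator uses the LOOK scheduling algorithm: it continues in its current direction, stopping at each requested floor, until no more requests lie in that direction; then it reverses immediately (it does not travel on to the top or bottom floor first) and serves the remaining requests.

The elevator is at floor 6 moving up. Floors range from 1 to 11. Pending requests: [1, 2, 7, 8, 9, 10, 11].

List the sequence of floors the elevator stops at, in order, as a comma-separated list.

Current: 6, moving UP
Serve above first (ascending): [7, 8, 9, 10, 11]
Then reverse, serve below (descending): [2, 1]

Answer: 7, 8, 9, 10, 11, 2, 1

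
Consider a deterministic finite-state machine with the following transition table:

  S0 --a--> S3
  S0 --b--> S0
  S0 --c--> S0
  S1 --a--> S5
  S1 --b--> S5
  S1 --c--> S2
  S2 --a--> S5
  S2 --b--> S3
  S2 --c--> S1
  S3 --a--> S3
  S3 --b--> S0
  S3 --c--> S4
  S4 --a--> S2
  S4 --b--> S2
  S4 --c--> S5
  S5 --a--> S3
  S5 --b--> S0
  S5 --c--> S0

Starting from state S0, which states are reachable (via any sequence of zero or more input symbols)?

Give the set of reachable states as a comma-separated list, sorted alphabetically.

Answer: S0, S1, S2, S3, S4, S5

Derivation:
BFS from S0:
  visit S0: S0--a-->S3 (new), S0--b-->S0 (seen), S0--c-->S0 (seen)
  visit S3: S3--a-->S3 (seen), S3--b-->S0 (seen), S3--c-->S4 (new)
  visit S4: S4--a-->S2 (new), S4--b-->S2 (seen), S4--c-->S5 (new)
  visit S2: S2--a-->S5 (seen), S2--b-->S3 (seen), S2--c-->S1 (new)
  visit S5: S5--a-->S3 (seen), S5--b-->S0 (seen), S5--c-->S0 (seen)
  visit S1: S1--a-->S5 (seen), S1--b-->S5 (seen), S1--c-->S2 (seen)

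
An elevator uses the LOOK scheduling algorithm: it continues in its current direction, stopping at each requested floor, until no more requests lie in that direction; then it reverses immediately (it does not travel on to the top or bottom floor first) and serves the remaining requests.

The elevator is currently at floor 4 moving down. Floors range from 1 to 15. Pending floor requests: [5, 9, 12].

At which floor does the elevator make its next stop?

Current floor: 4, direction: down
Requests above: [5, 9, 12]
Requests below: []
Moving down but no requests below → reverse; nearest above is min([5, 9, 12]) = 5

Answer: 5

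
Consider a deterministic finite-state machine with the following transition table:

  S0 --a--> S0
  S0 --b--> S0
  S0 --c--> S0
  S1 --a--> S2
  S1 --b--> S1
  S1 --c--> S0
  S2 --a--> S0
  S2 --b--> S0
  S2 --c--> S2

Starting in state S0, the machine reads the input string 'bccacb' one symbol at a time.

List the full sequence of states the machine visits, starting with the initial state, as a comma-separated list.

Answer: S0, S0, S0, S0, S0, S0, S0

Derivation:
Start: S0
  read 'b': S0 --b--> S0
  read 'c': S0 --c--> S0
  read 'c': S0 --c--> S0
  read 'a': S0 --a--> S0
  read 'c': S0 --c--> S0
  read 'b': S0 --b--> S0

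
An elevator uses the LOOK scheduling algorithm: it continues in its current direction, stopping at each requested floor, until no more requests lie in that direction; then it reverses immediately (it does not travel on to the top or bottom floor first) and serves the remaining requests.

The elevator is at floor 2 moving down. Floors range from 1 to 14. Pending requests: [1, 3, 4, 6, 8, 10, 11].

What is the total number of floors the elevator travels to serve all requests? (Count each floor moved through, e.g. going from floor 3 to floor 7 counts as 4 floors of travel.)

Start at floor 2 moving down, LOOK stop order: [1, 3, 4, 6, 8, 10, 11]
  2 → 1: |1-2| = 1, total = 1
  1 → 3: |3-1| = 2, total = 3
  3 → 4: |4-3| = 1, total = 4
  4 → 6: |6-4| = 2, total = 6
  6 → 8: |8-6| = 2, total = 8
  8 → 10: |10-8| = 2, total = 10
  10 → 11: |11-10| = 1, total = 11

Answer: 11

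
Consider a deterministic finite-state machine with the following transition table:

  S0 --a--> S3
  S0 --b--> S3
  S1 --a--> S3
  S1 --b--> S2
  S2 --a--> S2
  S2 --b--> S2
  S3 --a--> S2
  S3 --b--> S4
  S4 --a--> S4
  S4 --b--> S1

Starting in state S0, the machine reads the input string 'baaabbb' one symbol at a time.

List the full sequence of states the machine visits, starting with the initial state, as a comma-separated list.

Start: S0
  read 'b': S0 --b--> S3
  read 'a': S3 --a--> S2
  read 'a': S2 --a--> S2
  read 'a': S2 --a--> S2
  read 'b': S2 --b--> S2
  read 'b': S2 --b--> S2
  read 'b': S2 --b--> S2

Answer: S0, S3, S2, S2, S2, S2, S2, S2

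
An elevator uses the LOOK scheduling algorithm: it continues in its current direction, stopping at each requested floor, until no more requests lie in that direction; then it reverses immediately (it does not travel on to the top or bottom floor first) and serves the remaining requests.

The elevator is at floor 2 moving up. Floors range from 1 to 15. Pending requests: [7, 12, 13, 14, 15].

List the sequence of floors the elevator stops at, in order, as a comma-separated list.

Current: 2, moving UP
Serve above first (ascending): [7, 12, 13, 14, 15]
Then reverse, serve below (descending): []

Answer: 7, 12, 13, 14, 15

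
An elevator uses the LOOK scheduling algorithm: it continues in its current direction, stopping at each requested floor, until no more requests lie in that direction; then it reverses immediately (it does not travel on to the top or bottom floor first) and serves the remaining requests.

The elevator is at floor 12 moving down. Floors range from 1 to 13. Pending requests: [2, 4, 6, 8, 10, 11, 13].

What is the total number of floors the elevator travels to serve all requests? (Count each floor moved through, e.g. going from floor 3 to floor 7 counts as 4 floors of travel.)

Answer: 21

Derivation:
Start at floor 12 moving down, LOOK stop order: [11, 10, 8, 6, 4, 2, 13]
  12 → 11: |11-12| = 1, total = 1
  11 → 10: |10-11| = 1, total = 2
  10 → 8: |8-10| = 2, total = 4
  8 → 6: |6-8| = 2, total = 6
  6 → 4: |4-6| = 2, total = 8
  4 → 2: |2-4| = 2, total = 10
  2 → 13: |13-2| = 11, total = 21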